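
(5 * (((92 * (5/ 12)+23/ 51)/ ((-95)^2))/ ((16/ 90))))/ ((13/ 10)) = 14835/ 159562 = 0.09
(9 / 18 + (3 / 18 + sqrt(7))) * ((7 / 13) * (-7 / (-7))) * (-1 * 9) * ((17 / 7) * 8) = -311.88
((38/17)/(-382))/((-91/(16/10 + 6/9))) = 38/260715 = 0.00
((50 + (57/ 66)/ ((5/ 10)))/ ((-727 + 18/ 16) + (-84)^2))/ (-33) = -8/ 32307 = -0.00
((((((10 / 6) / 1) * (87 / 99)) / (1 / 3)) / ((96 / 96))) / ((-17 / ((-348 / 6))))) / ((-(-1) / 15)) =42050 / 187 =224.87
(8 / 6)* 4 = 16 / 3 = 5.33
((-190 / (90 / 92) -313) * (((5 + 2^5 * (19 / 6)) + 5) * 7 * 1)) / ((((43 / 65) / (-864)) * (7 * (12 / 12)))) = 3171396800 / 43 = 73753413.95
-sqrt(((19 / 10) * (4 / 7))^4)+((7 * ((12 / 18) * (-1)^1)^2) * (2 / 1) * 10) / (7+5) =132512 / 33075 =4.01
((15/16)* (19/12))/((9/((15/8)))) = 475/1536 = 0.31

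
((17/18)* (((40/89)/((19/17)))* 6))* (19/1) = 11560/267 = 43.30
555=555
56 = 56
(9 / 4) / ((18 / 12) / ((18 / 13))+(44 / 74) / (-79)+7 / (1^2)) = 78921 / 283267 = 0.28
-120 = -120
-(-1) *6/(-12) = -1/2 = -0.50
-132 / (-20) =33 / 5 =6.60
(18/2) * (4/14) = 18/7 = 2.57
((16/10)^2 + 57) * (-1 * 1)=-1489/25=-59.56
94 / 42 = 47 / 21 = 2.24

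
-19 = -19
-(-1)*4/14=2/7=0.29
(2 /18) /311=1 /2799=0.00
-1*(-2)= 2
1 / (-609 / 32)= -32 / 609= -0.05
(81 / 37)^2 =6561 / 1369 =4.79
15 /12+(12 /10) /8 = 7 /5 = 1.40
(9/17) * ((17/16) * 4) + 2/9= 89/36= 2.47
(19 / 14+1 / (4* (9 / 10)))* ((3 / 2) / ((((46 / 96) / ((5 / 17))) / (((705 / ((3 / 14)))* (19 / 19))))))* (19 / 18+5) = 105533800 / 3519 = 29989.71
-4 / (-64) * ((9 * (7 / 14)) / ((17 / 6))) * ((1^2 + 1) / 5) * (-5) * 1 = -0.20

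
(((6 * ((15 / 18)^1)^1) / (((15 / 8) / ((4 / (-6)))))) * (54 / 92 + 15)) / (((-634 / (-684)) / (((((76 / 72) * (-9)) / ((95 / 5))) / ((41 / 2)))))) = 217968 / 298931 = 0.73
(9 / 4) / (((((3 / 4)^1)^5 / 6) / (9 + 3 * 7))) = 1706.67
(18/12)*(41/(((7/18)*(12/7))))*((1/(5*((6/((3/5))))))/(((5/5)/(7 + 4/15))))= 13.41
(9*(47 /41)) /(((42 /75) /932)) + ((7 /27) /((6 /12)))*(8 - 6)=133062686 /7749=17171.59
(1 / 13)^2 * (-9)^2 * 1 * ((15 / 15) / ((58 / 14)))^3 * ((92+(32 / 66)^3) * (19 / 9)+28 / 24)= 43405304411 / 32916223626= 1.32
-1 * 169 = -169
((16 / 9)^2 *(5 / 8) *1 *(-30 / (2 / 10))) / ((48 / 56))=-28000 / 81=-345.68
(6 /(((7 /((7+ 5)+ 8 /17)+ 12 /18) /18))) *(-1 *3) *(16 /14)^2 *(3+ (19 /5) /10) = -1114394112 /956725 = -1164.80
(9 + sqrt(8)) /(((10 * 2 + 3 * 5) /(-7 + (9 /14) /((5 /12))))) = -1719 /1225 - 382 * sqrt(2) /1225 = -1.84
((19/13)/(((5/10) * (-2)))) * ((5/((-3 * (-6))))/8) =-95/1872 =-0.05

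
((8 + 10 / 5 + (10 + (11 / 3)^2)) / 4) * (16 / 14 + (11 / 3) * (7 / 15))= 38657 / 1620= 23.86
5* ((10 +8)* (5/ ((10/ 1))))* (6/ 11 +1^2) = 69.55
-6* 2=-12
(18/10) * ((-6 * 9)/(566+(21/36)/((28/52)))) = -5832/34025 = -0.17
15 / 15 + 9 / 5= 14 / 5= 2.80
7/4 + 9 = 43/4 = 10.75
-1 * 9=-9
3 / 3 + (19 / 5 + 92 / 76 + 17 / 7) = 5612 / 665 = 8.44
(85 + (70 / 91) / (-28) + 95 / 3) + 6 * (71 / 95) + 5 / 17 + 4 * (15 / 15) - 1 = 109710127 / 881790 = 124.42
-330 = -330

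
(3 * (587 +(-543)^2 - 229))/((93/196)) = 1866470.06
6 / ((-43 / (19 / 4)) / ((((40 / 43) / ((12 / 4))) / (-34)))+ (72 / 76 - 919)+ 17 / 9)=5130 / 65371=0.08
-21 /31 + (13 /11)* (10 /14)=398 /2387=0.17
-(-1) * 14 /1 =14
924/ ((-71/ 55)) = -50820/ 71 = -715.77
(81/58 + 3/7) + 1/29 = 755/406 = 1.86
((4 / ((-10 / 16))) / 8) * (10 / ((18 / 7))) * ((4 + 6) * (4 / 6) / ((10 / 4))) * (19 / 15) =-10.51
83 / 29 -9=-178 / 29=-6.14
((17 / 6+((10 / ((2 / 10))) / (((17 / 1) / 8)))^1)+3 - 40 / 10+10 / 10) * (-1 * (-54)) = 24201 / 17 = 1423.59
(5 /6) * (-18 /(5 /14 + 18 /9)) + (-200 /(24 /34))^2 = 80271.41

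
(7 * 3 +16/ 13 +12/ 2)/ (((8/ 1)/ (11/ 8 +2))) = 9909/ 832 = 11.91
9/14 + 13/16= 163/112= 1.46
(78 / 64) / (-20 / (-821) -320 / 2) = -10673 / 1400960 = -0.01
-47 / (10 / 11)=-51.70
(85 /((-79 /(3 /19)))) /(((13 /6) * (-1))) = 1530 /19513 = 0.08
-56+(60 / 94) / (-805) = -423758 / 7567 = -56.00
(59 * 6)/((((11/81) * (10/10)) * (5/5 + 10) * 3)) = 9558/121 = 78.99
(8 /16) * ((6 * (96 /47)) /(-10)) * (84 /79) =-12096 /18565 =-0.65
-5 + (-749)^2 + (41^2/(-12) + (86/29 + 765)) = 195445111/348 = 561623.88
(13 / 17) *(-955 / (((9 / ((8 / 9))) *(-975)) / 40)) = 12224 / 4131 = 2.96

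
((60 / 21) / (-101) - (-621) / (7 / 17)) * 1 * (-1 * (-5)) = 5331185 / 707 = 7540.57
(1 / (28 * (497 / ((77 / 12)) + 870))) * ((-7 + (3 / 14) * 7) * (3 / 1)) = -121 / 194544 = -0.00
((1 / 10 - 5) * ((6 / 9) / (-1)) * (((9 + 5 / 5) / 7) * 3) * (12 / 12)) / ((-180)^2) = 7 / 16200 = 0.00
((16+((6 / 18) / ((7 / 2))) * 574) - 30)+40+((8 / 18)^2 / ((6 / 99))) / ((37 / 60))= 28622 / 333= 85.95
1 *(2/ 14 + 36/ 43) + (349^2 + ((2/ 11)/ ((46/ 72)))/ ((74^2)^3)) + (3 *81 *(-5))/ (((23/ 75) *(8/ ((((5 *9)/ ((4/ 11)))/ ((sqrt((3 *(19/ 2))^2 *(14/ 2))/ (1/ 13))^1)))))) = 190388931532057913845/ 1563102105796616 - 15035625 *sqrt(7)/ 636272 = 121739.46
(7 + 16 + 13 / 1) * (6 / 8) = 27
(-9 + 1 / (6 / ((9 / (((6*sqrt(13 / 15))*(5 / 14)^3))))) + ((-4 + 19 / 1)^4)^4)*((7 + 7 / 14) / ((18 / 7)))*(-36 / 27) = -25543810272216796840 - 4802*sqrt(195) / 2925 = -25543810272216796862.93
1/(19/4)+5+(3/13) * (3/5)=6606/1235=5.35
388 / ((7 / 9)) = 3492 / 7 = 498.86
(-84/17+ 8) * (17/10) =26/5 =5.20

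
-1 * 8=-8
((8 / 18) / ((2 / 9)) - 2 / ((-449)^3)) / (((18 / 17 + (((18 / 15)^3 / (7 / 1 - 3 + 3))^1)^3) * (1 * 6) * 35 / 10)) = 5454441699218750 / 61502099518386451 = 0.09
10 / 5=2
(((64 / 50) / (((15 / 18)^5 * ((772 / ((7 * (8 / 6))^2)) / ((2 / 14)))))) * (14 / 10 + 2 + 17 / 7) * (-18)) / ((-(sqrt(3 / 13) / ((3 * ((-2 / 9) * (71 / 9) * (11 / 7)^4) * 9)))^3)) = -195227376598387538776031232 * sqrt(39) / 1043503292887890625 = -1168366774.11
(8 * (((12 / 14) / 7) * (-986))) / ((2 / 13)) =-307632 / 49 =-6278.20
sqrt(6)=2.45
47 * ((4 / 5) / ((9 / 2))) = 376 / 45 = 8.36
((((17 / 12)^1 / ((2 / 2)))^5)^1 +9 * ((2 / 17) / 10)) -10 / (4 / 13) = -564471067 / 21150720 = -26.69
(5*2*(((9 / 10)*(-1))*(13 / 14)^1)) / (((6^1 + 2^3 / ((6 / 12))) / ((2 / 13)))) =-9 / 154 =-0.06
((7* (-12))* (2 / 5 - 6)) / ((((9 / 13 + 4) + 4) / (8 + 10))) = 550368 / 565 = 974.10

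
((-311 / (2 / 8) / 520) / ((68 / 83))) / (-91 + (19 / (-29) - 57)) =748577 / 38109240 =0.02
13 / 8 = 1.62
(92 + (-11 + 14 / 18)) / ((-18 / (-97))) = 35696 / 81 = 440.69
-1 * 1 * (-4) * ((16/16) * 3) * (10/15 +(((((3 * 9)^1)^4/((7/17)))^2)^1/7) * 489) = 478958694300379556/343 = 1396381032945712.99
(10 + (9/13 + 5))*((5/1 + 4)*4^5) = 1880064/13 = 144620.31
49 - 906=-857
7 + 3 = 10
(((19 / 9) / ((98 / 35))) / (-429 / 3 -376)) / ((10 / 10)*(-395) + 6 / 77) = 1045 / 284080878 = 0.00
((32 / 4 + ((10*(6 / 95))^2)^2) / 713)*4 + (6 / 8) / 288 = 1726153817 / 35680847232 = 0.05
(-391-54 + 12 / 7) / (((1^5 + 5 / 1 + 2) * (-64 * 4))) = 3103 / 14336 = 0.22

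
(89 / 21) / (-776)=-89 / 16296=-0.01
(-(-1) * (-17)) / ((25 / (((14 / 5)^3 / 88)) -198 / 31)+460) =-180761 / 5888891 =-0.03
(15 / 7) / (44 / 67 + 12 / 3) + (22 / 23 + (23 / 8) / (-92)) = 1.39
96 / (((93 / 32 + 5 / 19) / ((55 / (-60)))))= -53504 / 1927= -27.77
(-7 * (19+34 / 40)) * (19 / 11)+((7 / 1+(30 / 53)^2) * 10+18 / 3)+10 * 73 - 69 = 309113251 / 617980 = 500.20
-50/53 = -0.94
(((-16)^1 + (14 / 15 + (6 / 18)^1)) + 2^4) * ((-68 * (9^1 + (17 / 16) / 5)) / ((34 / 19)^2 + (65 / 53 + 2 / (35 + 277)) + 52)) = -59210187179 / 4211109425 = -14.06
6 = 6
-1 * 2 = -2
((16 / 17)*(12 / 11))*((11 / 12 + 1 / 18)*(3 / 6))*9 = 840 / 187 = 4.49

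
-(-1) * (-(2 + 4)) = -6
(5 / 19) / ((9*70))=1 / 2394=0.00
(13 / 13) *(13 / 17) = 13 / 17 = 0.76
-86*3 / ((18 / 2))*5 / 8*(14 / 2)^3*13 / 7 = -136955 / 12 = -11412.92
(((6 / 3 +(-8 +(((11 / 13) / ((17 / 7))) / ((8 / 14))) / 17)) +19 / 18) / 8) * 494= -12614005 / 41616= -303.10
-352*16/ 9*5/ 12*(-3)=782.22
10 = 10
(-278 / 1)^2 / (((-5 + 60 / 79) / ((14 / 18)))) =-42738052 / 3015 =-14175.14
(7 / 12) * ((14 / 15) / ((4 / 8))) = 49 / 45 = 1.09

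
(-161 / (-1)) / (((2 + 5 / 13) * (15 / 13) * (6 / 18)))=175.54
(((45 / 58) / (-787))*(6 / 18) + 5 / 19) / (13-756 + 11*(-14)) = -227945 / 777944778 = -0.00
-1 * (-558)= 558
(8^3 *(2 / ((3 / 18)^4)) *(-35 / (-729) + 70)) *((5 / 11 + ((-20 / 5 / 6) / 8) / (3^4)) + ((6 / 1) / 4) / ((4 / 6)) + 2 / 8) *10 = 66051343769600 / 24057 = 2745618479.84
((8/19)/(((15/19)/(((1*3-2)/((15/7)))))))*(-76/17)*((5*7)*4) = -119168/765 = -155.78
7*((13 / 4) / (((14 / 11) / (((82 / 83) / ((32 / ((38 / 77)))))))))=0.27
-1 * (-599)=599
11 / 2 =5.50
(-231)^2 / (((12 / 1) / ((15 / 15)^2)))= 4446.75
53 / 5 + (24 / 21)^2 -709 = -170788 / 245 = -697.09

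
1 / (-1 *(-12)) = 1 / 12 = 0.08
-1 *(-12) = 12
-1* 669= -669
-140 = -140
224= 224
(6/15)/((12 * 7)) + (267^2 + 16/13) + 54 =194769763/2730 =71344.24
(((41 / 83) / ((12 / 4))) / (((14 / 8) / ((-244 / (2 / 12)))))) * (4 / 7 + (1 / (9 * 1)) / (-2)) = -2601040 / 36603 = -71.06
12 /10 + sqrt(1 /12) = sqrt(3) /6 + 6 /5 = 1.49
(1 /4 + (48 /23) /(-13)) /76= 107 /90896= 0.00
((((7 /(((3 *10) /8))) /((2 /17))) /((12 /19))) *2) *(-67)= -151487 /45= -3366.38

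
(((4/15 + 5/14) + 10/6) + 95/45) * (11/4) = 12.10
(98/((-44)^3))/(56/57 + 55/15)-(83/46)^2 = -19440306577/5970759520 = -3.26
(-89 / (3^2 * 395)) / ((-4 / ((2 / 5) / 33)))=89 / 1173150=0.00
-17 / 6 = -2.83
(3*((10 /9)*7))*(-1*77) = -1796.67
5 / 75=1 / 15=0.07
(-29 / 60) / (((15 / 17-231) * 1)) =493 / 234720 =0.00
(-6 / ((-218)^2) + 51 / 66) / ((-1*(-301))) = 100972 / 39337991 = 0.00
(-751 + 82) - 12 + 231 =-450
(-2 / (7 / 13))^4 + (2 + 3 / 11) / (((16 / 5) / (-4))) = 19806819 / 105644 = 187.49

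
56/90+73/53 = 4769/2385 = 2.00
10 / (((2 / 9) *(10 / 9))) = 81 / 2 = 40.50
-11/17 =-0.65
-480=-480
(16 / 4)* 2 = 8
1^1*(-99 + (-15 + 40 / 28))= -788 / 7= -112.57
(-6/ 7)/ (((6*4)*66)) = -1/ 1848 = -0.00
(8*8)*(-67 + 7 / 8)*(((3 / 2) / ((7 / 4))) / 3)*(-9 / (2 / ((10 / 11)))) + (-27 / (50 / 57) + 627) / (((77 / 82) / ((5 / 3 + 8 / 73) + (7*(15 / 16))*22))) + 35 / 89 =9779610573441 / 100053800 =97743.52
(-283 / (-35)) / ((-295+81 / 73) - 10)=-20659 / 776440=-0.03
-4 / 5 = -0.80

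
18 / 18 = 1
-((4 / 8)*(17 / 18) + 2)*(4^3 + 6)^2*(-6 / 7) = 31150 / 3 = 10383.33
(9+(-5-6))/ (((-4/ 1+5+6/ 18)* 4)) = -3/ 8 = -0.38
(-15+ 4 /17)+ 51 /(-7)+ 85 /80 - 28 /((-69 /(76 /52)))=-34832089 /1707888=-20.39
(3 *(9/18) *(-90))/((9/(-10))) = 150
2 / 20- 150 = -1499 / 10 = -149.90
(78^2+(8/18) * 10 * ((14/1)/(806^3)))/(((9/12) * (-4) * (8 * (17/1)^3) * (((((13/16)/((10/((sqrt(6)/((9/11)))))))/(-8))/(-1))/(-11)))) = 286706038662560 * sqrt(6)/37622509826967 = 18.67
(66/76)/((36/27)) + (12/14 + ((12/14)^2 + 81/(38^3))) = 2.24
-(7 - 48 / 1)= 41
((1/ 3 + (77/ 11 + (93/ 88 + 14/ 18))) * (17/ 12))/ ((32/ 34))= 13.80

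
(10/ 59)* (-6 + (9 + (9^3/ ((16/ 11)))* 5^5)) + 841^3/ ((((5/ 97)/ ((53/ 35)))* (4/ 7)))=360845562232673/ 11800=30580132392.60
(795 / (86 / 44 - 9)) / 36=-3.13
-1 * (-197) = 197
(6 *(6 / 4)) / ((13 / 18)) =162 / 13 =12.46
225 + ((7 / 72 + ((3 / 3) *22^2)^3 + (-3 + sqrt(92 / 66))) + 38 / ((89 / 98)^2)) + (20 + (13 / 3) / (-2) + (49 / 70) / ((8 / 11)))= sqrt(1518) / 33 + 646620834707923 / 5703120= 113380192.15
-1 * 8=-8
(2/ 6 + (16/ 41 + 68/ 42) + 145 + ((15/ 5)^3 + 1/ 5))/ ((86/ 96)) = 12022496/ 61705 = 194.84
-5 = -5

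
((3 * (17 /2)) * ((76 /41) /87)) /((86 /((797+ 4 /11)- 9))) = 2801056 /562397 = 4.98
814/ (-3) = -271.33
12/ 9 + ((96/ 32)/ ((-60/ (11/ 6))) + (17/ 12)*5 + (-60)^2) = 144333/ 40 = 3608.32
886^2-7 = 784989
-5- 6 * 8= -53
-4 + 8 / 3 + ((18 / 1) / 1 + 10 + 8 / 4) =86 / 3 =28.67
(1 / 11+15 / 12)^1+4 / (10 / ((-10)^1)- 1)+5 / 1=191 / 44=4.34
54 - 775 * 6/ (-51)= 2468/ 17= 145.18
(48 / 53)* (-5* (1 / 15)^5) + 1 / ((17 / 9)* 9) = 2682853 / 45613125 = 0.06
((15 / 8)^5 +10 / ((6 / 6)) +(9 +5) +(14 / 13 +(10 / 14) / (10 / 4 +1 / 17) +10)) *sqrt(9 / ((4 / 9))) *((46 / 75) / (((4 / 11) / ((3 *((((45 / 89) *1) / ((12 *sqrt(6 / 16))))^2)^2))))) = 2593080700805925 / 86809915686387712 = 0.03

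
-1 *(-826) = 826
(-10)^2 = 100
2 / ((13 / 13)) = 2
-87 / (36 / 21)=-203 / 4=-50.75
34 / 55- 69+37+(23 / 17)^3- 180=-208.91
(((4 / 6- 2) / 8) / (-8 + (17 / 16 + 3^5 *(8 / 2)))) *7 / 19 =-56 / 880137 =-0.00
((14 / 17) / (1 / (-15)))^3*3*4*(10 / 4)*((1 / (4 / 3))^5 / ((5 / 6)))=-16103.49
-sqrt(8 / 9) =-2 * sqrt(2) / 3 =-0.94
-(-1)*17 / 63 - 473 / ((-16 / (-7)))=-208321 / 1008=-206.67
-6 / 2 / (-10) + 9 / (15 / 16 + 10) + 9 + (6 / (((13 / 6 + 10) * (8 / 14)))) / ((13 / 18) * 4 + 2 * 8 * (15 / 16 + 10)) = 414279489 / 40905550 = 10.13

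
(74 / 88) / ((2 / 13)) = 481 / 88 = 5.47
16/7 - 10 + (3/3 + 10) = 23/7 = 3.29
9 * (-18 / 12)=-27 / 2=-13.50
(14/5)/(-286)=-7/715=-0.01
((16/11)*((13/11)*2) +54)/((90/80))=55600/1089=51.06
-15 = -15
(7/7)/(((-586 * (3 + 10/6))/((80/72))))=-5/12306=-0.00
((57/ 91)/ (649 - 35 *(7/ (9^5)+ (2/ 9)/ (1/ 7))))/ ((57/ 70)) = 295245/ 228199829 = 0.00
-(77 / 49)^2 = -121 / 49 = -2.47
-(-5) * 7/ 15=7/ 3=2.33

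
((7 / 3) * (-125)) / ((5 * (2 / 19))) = -3325 / 6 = -554.17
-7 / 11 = -0.64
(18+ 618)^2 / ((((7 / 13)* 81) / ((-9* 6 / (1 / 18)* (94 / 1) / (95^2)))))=-5931529344 / 63175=-93890.45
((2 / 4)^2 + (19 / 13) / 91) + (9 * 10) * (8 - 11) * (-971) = 1240589699 / 4732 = 262170.27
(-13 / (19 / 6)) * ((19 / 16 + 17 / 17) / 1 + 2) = -2613 / 152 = -17.19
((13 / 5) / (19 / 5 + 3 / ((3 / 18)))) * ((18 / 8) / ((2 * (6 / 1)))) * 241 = 9399 / 1744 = 5.39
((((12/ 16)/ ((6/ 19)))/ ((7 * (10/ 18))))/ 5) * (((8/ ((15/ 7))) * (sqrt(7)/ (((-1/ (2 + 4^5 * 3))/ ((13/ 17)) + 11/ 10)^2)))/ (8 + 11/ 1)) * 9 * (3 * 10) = 64676938482 * sqrt(7)/ 12067681609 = 14.18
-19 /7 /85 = -19 /595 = -0.03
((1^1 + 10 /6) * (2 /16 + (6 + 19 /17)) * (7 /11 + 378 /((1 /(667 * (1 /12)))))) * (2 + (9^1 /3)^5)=111551274625 /1122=99421813.39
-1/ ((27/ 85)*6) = -85/ 162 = -0.52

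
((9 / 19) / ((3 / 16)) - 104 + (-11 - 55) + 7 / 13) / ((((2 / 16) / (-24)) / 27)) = 865392.19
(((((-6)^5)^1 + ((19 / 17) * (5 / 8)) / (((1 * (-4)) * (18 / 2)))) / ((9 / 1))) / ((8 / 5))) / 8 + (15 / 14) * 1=-66.43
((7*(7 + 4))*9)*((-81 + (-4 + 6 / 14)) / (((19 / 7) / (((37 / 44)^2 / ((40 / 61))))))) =-194659479 / 8360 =-23284.63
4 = 4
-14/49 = -2/7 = -0.29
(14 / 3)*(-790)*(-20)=221200 / 3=73733.33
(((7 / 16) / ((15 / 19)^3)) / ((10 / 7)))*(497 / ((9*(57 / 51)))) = 149454361 / 4860000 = 30.75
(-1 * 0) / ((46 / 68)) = 0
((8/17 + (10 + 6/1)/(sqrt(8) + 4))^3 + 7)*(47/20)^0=7015511/4913 - 285824*sqrt(2)/289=29.28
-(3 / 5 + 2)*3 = -39 / 5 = -7.80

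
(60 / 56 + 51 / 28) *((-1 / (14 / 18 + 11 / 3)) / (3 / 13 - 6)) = 3159 / 28000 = 0.11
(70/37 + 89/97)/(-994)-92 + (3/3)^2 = -324649489/3567466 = -91.00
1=1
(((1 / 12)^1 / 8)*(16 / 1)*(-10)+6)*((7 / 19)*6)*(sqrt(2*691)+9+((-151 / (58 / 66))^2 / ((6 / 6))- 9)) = 182*sqrt(1382) / 19+4519112598 / 15979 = 283171.83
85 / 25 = 17 / 5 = 3.40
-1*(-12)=12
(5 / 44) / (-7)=-5 / 308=-0.02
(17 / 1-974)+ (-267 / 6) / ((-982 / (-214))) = -949297 / 982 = -966.70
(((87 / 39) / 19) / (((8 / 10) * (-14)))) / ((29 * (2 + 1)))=-0.00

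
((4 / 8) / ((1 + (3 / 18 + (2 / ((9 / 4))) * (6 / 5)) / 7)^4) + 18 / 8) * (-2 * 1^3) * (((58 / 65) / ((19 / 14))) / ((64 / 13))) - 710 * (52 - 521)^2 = -1767117519873130868387 / 11315178166240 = -156172310.67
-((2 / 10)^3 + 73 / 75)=-368 / 375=-0.98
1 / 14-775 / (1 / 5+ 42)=-54039 / 2954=-18.29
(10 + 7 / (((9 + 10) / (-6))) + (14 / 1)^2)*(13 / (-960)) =-1573 / 570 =-2.76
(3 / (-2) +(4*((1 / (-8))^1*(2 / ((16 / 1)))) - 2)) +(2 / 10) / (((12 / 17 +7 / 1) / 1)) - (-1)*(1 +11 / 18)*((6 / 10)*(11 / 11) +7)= 821329 / 94320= 8.71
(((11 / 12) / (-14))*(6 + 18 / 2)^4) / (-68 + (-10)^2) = -185625 / 1792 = -103.59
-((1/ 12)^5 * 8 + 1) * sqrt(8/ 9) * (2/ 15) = -6221 * sqrt(2)/ 69984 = -0.13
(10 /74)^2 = 25 /1369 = 0.02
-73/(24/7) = -511/24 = -21.29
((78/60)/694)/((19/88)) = 286/32965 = 0.01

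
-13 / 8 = -1.62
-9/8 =-1.12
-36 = -36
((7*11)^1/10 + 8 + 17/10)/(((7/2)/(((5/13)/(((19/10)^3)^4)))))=174000000000000/201411657635020651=0.00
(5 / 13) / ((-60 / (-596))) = 149 / 39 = 3.82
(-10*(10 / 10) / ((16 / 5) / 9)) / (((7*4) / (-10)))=1125 / 112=10.04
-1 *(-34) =34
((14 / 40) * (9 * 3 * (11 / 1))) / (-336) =-0.31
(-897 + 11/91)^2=6661171456/8281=804392.16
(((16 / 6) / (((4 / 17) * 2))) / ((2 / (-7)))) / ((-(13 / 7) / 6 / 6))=4998 / 13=384.46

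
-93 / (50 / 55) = -1023 / 10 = -102.30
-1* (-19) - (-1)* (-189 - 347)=-517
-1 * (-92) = 92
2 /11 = 0.18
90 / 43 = 2.09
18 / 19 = 0.95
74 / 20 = 3.70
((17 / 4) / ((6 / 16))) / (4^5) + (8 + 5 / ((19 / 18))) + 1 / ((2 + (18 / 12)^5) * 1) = 115148633 / 8959488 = 12.85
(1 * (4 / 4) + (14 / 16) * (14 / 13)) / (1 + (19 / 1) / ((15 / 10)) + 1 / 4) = 303 / 2171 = 0.14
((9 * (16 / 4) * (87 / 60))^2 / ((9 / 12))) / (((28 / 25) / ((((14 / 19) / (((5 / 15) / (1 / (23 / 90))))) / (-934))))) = -6130890 / 204079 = -30.04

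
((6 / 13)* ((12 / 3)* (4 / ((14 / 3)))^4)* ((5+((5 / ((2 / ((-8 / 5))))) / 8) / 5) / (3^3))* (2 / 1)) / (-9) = -128 / 3185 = -0.04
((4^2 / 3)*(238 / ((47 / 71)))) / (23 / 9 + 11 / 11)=25347 / 47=539.30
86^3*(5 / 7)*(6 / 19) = 19081680 / 133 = 143471.28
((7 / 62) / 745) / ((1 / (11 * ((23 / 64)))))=0.00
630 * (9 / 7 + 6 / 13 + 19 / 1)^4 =1143537653514240 / 9796423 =116730122.16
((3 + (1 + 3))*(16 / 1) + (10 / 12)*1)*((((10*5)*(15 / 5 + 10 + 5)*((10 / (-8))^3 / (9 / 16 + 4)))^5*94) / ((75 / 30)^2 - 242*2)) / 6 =41477771401405334472656250 / 1320546604741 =31409547571053.28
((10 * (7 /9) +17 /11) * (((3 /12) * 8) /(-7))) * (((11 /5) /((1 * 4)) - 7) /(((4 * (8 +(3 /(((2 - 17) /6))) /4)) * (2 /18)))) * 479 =57033093 /23716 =2404.84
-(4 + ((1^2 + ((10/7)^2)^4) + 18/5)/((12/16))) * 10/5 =-5752499504/86472015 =-66.52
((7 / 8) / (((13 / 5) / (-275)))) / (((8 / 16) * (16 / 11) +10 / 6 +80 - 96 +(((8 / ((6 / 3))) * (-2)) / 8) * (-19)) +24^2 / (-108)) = -317625 / 208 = -1527.04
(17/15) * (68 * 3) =1156/5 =231.20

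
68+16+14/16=679/8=84.88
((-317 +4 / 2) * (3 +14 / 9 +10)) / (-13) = 4585 / 13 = 352.69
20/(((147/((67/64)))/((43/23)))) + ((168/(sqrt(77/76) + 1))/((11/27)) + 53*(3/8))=225.65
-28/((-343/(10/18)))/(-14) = -10/3087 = -0.00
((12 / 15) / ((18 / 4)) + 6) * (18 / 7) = 556 / 35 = 15.89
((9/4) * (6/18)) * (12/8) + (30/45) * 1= 43/24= 1.79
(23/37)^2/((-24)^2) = 529/788544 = 0.00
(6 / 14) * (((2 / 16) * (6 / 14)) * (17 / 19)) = 153 / 7448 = 0.02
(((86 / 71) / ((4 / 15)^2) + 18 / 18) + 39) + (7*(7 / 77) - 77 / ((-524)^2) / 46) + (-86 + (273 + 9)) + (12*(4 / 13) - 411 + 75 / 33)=-19410678075977 / 128237425888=-151.37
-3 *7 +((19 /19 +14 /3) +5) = -31 /3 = -10.33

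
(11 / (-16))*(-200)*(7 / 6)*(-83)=-159775 / 12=-13314.58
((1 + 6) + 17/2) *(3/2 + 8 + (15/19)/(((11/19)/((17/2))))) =3596/11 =326.91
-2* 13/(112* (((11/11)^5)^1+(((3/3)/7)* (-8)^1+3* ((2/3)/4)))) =-13/20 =-0.65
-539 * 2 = -1078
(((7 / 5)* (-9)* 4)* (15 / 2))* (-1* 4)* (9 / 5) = 13608 / 5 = 2721.60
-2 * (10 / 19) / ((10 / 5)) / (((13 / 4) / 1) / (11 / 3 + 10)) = -1640 / 741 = -2.21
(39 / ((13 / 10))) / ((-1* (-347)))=30 / 347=0.09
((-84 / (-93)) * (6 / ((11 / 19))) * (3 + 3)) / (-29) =-1.94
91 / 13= 7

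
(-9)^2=81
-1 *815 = -815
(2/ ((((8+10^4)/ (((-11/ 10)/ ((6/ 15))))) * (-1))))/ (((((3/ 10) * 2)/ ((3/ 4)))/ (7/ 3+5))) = 0.01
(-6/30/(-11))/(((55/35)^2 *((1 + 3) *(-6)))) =-49/159720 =-0.00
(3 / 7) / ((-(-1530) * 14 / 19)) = 19 / 49980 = 0.00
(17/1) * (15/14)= 255/14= 18.21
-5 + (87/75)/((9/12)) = -259/75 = -3.45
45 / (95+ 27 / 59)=2655 / 5632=0.47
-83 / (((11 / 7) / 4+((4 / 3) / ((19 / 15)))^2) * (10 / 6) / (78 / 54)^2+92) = -0.89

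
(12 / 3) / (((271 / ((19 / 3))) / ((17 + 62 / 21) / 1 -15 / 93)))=979184 / 529263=1.85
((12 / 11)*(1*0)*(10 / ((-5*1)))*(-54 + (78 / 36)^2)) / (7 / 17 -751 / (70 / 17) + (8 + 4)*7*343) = 0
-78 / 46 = -39 / 23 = -1.70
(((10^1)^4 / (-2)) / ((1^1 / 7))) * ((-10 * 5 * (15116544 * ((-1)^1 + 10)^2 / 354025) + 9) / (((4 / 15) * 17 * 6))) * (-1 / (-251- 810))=7652352121875 / 36488851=209717.54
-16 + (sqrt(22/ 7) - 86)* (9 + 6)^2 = -18967.12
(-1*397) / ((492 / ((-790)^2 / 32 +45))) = -62084845 / 3936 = -15773.59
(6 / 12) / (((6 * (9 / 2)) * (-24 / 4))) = -1 / 324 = -0.00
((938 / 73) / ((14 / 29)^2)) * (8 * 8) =1803104 / 511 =3528.58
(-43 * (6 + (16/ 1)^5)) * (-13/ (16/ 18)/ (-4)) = -2637708021/ 16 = -164856751.31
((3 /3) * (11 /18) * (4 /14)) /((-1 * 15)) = -11 /945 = -0.01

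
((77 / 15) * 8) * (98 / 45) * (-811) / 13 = -48958448 / 8775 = -5579.31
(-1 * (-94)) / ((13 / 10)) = 940 / 13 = 72.31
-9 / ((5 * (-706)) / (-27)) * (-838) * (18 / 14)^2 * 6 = 49483062 / 86485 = 572.16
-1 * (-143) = 143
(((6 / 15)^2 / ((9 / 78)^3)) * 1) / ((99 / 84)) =1968512 / 22275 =88.37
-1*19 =-19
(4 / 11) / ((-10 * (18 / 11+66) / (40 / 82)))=-1 / 3813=-0.00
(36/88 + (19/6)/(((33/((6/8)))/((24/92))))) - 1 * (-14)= 14601/1012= 14.43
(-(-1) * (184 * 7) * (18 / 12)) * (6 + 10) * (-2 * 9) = -556416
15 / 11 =1.36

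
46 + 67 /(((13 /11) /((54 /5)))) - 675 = -1087 /65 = -16.72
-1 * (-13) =13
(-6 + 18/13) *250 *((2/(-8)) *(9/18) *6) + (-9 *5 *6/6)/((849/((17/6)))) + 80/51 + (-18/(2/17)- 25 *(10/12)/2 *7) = 480995497/750516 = 640.89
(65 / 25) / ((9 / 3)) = 13 / 15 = 0.87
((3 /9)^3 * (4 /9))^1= 4 /243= 0.02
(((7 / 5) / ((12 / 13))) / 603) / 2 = 91 / 72360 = 0.00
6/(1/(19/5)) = 114/5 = 22.80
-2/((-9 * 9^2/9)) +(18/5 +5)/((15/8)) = 9338/2025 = 4.61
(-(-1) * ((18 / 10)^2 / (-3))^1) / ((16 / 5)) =-27 / 80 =-0.34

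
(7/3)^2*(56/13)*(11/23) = 30184/2691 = 11.22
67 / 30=2.23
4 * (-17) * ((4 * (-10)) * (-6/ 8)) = -2040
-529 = -529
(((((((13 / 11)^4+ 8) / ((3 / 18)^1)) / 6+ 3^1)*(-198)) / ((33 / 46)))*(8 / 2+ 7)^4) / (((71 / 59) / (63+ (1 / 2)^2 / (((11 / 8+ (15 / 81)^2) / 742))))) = -4939093728256464 / 583549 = -8463888599.34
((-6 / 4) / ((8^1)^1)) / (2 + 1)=-1 / 16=-0.06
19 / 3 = 6.33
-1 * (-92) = 92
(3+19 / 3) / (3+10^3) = 28 / 3009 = 0.01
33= 33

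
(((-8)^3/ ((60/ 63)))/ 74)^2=1806336/ 34225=52.78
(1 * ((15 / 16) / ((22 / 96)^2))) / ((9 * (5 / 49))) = 2352 / 121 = 19.44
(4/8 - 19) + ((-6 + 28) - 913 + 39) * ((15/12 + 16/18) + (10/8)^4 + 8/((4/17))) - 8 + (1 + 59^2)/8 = -6232639/192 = -32461.66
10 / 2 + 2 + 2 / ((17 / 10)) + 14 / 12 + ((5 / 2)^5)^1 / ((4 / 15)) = 2451617 / 6528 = 375.55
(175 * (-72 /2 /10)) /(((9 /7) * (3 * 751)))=-490 /2253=-0.22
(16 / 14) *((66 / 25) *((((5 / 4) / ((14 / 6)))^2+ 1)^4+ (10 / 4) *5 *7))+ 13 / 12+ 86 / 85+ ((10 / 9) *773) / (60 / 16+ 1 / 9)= 14553422163614578577 / 29293232130355200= 496.82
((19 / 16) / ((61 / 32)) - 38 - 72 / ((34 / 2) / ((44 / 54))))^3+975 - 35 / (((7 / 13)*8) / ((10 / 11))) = -88881019138699399 / 1324807291764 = -67089.77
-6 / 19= -0.32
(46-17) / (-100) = -29 / 100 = -0.29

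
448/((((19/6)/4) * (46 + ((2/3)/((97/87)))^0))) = 10752/893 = 12.04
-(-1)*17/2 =17/2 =8.50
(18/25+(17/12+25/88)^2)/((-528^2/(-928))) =182542037/15179788800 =0.01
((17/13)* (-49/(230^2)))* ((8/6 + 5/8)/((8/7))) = -274057/132038400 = -0.00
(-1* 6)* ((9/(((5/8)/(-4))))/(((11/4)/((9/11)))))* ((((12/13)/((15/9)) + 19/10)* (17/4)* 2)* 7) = 53669952/3575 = 15012.57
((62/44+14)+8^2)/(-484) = -1747/10648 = -0.16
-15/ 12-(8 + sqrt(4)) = -45/ 4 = -11.25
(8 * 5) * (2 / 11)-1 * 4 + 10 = 146 / 11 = 13.27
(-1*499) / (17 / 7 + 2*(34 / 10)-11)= 17465 / 62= 281.69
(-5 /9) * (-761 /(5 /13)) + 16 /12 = 9905 /9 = 1100.56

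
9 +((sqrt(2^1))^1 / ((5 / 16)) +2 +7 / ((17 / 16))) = 16* sqrt(2) / 5 +299 / 17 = 22.11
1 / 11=0.09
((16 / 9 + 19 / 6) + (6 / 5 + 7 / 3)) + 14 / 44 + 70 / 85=80948 / 8415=9.62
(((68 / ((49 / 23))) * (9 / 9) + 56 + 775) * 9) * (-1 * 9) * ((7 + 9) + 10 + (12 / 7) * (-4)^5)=120880810.02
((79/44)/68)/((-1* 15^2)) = -79/673200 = -0.00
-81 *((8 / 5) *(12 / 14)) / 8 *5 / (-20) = 243 / 70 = 3.47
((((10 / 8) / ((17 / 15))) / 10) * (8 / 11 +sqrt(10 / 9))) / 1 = 15 / 187 +5 * sqrt(10) / 136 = 0.20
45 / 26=1.73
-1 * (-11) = 11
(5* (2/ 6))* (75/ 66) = 125/ 66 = 1.89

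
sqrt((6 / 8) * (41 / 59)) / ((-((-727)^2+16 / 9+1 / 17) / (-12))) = 459 * sqrt(7257) / 2385523931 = 0.00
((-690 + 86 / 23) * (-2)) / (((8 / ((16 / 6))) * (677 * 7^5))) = 31568 / 785105391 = 0.00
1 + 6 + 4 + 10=21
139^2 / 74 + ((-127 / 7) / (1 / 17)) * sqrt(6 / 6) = -24519 / 518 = -47.33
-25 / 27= -0.93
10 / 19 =0.53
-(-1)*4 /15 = 4 /15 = 0.27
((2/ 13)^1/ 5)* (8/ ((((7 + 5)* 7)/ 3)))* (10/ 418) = 4/ 19019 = 0.00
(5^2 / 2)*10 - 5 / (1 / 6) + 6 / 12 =191 / 2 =95.50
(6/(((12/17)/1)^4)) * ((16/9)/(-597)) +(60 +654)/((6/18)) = 2141.93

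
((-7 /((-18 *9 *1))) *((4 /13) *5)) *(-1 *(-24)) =560 /351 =1.60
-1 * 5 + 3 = -2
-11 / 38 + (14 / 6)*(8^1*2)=4223 / 114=37.04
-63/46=-1.37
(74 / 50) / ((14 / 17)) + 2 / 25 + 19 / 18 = 4619 / 1575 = 2.93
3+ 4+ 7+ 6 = 20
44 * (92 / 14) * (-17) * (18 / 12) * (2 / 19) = -103224 / 133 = -776.12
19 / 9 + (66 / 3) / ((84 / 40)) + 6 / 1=1171 / 63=18.59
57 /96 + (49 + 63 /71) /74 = 106585 /84064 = 1.27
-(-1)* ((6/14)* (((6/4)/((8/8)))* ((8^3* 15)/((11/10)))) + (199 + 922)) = 431917/77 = 5609.31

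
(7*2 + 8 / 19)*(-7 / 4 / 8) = -959 / 304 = -3.15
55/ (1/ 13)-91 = 624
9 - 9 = 0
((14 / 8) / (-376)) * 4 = -7 / 376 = -0.02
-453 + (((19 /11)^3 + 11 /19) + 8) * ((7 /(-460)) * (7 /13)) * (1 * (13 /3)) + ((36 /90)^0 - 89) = -3149546341 /5816470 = -541.49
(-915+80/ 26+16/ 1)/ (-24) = 11647/ 312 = 37.33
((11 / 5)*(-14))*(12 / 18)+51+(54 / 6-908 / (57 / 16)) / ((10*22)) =122679 / 4180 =29.35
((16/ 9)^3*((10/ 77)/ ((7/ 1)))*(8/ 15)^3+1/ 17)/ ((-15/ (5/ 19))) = -336531593/ 257006343825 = -0.00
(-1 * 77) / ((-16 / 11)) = 847 / 16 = 52.94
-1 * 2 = -2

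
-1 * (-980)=980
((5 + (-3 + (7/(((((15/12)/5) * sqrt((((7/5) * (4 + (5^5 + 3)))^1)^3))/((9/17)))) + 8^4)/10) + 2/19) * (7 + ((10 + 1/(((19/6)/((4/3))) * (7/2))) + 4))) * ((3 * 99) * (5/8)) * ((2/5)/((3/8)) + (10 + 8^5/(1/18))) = 136689852937 * sqrt(3045)/638904336 + 12028980438161874/12635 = 952036453290.68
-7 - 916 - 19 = -942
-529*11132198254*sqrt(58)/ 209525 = -5888932876366*sqrt(58)/ 209525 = -214049763.14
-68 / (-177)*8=544 / 177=3.07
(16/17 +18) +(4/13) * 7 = 4662/221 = 21.10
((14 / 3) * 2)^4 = 7588.35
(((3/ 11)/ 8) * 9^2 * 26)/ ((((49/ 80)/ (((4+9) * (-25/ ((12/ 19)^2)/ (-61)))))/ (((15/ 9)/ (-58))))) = -343175625/ 7627928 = -44.99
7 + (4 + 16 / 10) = 63 / 5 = 12.60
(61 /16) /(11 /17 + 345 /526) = 4471 /1528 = 2.93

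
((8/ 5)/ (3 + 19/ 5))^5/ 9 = 1024/ 12778713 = 0.00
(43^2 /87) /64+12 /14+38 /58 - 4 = -84017 /38976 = -2.16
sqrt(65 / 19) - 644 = -644+sqrt(1235) / 19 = -642.15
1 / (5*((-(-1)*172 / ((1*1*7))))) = 7 / 860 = 0.01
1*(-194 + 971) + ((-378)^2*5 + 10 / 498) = 178084058 / 249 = 715197.02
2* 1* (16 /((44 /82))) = 656 /11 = 59.64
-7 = -7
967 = 967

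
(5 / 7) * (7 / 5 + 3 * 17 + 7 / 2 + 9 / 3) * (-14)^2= 8246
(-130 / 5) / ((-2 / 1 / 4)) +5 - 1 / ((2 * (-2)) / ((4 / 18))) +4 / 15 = 5159 / 90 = 57.32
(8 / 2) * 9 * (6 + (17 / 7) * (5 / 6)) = 2022 / 7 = 288.86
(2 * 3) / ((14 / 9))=27 / 7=3.86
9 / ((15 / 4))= 12 / 5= 2.40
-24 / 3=-8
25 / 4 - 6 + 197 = 789 / 4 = 197.25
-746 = -746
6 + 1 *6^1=12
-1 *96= -96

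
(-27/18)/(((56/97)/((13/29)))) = -1.16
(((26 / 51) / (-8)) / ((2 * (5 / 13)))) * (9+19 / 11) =-9971 / 11220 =-0.89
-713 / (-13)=713 / 13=54.85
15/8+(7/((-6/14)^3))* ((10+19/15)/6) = -1604851/9720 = -165.11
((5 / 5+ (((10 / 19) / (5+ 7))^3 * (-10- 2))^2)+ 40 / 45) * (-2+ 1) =-28792094797 / 15242865444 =-1.89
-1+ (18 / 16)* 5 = 37 / 8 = 4.62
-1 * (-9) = 9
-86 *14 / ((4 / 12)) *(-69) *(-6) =-1495368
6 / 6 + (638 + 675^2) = 456264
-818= -818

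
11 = 11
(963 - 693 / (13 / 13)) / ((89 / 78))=21060 / 89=236.63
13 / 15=0.87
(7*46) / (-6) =-161 / 3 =-53.67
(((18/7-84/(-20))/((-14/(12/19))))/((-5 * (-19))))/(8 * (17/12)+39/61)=-260226/968914975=-0.00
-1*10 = -10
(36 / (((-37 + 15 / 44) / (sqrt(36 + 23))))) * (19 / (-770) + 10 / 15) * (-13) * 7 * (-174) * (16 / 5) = -1288145664 * sqrt(59) / 40325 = -245367.26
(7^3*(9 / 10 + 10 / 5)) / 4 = 9947 / 40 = 248.68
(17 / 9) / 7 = 17 / 63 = 0.27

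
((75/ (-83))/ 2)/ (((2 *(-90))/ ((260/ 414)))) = 0.00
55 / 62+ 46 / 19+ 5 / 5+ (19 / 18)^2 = 1034779 / 190836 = 5.42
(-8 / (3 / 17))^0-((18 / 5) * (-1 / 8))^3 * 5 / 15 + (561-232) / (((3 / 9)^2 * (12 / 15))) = 29618243 / 8000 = 3702.28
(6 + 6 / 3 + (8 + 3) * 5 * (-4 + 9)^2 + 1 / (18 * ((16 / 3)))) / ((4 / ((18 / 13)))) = 30639 / 64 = 478.73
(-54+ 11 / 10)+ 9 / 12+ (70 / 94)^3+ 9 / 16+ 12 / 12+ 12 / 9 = -1217001683 / 24917520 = -48.84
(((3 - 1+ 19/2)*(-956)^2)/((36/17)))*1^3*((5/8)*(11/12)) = 1228387105/432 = 2843488.67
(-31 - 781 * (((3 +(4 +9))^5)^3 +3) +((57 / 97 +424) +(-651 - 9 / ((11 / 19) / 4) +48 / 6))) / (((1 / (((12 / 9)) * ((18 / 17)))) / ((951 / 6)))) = -3654733393418815936537301616 / 18139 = -201484833420740720907288.30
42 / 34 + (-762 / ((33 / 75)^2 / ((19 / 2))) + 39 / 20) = -37388.34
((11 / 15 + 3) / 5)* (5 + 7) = 224 / 25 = 8.96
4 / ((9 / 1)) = 0.44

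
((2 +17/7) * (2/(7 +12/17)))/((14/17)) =8959/6419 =1.40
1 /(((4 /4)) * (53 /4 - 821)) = -4 /3231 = -0.00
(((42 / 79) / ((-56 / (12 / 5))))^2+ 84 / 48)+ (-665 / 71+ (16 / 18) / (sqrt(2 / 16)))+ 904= 16 * sqrt(2) / 9+ 39719775329 / 44311100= 898.90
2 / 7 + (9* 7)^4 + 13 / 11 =1212978110 / 77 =15752962.47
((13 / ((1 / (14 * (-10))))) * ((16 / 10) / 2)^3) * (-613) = 14280448 / 25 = 571217.92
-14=-14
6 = 6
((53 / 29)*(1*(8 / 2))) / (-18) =-106 / 261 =-0.41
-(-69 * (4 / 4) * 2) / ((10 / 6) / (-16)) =-6624 / 5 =-1324.80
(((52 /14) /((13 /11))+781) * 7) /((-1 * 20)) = -5489 /20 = -274.45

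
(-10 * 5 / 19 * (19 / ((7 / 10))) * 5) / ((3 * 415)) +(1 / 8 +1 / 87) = -60805 / 404376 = -0.15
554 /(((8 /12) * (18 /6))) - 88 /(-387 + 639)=17429 /63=276.65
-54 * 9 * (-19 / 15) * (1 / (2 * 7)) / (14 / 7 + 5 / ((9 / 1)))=13851 / 805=17.21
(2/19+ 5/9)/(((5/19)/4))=452/45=10.04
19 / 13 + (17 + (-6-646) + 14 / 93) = -765766 / 1209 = -633.39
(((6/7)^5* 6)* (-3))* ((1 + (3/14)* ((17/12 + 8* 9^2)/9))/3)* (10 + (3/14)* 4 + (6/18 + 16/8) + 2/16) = -501130503/823543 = -608.51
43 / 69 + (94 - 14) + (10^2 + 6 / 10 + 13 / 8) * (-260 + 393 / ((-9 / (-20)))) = 4331725 / 69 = 62778.62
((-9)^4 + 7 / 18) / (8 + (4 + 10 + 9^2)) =118105 / 1854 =63.70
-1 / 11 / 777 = -1 / 8547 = -0.00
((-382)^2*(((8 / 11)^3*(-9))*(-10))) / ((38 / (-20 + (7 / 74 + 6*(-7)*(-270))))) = 1408189107317760 / 935693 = 1504969159.03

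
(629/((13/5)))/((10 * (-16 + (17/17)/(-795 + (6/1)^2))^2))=362354949/3835026650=0.09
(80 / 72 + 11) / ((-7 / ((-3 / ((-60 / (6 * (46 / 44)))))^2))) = -57661 / 338800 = -0.17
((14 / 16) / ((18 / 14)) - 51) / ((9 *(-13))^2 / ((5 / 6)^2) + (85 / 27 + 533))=-0.00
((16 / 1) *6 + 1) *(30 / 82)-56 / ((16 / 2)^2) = 34.61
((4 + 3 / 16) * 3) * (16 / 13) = 201 / 13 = 15.46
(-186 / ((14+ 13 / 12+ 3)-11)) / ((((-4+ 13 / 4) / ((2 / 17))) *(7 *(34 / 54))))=0.93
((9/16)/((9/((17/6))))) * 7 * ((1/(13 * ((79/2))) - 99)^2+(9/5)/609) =89182427454817/7340913840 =12148.68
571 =571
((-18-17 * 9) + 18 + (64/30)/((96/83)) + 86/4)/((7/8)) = -6668/45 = -148.18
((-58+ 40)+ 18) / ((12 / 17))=0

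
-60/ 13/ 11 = -60/ 143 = -0.42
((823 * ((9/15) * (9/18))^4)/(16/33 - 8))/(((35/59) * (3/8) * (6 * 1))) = -14421429/21700000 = -0.66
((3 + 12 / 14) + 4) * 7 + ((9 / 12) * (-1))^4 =14161 / 256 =55.32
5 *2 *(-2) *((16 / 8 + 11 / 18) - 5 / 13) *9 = -5210 / 13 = -400.77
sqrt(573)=23.94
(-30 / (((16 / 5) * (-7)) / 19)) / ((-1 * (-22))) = 1425 / 1232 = 1.16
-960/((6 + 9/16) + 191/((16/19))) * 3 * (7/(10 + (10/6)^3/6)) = -5225472/651583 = -8.02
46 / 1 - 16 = 30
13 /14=0.93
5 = 5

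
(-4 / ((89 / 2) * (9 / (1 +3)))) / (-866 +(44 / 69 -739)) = 0.00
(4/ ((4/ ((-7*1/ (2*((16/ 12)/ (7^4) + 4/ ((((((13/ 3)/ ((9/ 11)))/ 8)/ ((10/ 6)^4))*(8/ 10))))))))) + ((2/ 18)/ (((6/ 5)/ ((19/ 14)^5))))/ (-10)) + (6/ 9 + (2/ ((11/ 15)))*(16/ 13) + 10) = 192793509622221715/ 13849489897955712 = 13.92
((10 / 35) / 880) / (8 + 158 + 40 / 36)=9 / 4632320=0.00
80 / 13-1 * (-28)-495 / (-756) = 38011 / 1092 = 34.81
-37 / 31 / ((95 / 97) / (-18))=21.94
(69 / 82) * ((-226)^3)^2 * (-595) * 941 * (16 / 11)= -41180944373946423191040 / 451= -91310297946666126809.40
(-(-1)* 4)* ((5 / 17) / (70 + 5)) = 4 / 255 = 0.02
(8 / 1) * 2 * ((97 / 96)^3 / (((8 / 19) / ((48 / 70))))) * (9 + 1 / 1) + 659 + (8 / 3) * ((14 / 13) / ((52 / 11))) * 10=10181591275 / 10902528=933.87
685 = 685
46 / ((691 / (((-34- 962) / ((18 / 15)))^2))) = 45860.20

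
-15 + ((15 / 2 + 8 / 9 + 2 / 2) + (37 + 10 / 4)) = 305 / 9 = 33.89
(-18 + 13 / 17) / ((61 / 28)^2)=-229712 / 63257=-3.63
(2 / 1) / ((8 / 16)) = 4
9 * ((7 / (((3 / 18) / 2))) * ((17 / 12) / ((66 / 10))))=1785 / 11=162.27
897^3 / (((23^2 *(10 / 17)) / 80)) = 185549832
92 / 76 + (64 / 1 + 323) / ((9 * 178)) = 4911 / 3382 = 1.45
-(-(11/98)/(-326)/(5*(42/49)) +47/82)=-3218071/5613720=-0.57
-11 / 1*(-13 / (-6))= -143 / 6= -23.83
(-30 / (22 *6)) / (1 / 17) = -85 / 22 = -3.86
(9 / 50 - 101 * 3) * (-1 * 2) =15141 / 25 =605.64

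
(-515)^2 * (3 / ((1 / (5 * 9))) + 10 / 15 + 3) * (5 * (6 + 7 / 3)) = 13791700000 / 9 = 1532411111.11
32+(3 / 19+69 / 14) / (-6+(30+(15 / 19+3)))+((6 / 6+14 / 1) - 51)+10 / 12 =-2005 / 672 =-2.98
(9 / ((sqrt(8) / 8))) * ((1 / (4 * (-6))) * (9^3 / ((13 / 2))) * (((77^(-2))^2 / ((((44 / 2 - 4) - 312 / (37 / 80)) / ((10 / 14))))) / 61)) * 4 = 134865 * sqrt(2) / 790099714362959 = 0.00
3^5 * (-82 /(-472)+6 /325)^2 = 52803190683 /5882890000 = 8.98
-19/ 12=-1.58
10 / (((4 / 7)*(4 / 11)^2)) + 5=4395 / 32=137.34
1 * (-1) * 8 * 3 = -24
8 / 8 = 1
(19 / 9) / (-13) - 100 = -11719 / 117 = -100.16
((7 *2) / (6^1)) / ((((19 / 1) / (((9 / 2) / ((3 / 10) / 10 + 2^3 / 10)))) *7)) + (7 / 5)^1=11789 / 7885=1.50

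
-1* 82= -82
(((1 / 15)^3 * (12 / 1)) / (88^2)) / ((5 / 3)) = 1 / 3630000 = 0.00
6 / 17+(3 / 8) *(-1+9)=57 / 17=3.35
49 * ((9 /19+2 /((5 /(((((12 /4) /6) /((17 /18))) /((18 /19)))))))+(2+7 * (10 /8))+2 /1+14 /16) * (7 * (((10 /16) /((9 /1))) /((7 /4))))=3022369 /15504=194.94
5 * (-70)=-350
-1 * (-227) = 227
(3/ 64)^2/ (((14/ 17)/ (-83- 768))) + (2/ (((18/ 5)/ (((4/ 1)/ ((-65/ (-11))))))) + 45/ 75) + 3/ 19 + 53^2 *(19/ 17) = 34005215602087/ 10835435520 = 3138.33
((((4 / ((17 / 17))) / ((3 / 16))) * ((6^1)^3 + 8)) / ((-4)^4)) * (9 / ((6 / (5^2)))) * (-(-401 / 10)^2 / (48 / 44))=-12381677 / 12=-1031806.42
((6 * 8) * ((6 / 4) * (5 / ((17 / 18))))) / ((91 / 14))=12960 / 221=58.64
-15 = -15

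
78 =78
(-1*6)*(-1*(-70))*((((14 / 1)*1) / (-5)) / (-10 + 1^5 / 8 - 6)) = -9408 / 127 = -74.08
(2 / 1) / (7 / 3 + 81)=3 / 125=0.02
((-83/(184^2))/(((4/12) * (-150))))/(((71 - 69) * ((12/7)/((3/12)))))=581/162508800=0.00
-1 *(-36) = 36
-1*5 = -5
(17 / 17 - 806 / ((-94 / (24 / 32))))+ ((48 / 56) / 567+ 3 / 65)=120905627 / 16167060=7.48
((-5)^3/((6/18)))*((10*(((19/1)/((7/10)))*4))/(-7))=2850000/49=58163.27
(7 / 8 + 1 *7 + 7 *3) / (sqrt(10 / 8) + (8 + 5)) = 273 / 122 - 21 *sqrt(5) / 244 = 2.05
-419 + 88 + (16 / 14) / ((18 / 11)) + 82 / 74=-767350 / 2331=-329.19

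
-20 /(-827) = 20 /827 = 0.02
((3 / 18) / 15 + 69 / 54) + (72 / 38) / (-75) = 5402 / 4275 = 1.26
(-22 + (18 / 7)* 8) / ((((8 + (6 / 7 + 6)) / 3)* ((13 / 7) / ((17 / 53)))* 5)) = -357 / 35828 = -0.01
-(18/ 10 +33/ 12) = -91/ 20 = -4.55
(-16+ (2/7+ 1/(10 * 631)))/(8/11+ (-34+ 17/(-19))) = 145065437/315417970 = 0.46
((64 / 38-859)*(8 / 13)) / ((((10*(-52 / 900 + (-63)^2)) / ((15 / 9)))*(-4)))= 93975 / 16967228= 0.01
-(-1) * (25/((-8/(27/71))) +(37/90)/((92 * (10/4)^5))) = -2183119061/1837125000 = -1.19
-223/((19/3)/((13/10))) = -8697/190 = -45.77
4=4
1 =1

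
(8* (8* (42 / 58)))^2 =1806336 / 841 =2147.84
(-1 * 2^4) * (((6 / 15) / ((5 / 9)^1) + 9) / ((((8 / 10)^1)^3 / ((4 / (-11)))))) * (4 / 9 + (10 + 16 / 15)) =13986 / 11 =1271.45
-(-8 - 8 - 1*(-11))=5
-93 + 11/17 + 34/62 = -48381/527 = -91.80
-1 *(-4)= 4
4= 4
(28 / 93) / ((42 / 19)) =38 / 279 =0.14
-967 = -967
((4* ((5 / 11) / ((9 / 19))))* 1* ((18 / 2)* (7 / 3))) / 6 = 1330 / 99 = 13.43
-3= -3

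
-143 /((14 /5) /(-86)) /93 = 30745 /651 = 47.23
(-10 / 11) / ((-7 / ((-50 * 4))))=-2000 / 77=-25.97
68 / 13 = 5.23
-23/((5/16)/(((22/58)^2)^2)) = -5387888/3536405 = -1.52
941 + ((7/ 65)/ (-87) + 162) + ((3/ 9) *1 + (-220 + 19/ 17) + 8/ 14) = 198523524/ 224315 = 885.02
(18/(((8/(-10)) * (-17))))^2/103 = 0.02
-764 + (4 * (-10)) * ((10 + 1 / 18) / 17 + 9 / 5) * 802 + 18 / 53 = -628310338 / 8109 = -77483.09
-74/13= -5.69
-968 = -968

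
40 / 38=20 / 19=1.05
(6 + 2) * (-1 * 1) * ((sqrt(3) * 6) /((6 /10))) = -80 * sqrt(3) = -138.56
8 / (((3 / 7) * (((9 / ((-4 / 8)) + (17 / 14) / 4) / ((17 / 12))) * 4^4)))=-833 / 142704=-0.01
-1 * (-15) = 15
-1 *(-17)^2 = -289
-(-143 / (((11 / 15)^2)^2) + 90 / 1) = 538335 / 1331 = 404.46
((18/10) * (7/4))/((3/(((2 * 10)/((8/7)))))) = 147/8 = 18.38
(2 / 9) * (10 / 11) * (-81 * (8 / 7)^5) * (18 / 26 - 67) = 5084282880 / 2403401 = 2115.45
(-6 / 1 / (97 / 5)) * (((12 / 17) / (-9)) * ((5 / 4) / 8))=25 / 6596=0.00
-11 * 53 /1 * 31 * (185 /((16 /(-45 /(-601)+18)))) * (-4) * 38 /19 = 36320494815 /1202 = 30216717.82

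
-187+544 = 357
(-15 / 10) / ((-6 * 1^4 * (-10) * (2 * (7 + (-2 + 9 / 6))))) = -1 / 520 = -0.00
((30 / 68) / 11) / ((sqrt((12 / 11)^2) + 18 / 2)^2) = 55 / 139638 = 0.00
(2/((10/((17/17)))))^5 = 1/3125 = 0.00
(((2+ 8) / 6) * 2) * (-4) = -13.33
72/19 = 3.79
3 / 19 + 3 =60 / 19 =3.16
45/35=9/7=1.29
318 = 318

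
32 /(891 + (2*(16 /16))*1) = 32 /893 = 0.04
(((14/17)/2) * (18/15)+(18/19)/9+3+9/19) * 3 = 19734/1615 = 12.22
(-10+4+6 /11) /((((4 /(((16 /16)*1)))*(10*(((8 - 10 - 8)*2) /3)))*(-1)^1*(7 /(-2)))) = 9 /1540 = 0.01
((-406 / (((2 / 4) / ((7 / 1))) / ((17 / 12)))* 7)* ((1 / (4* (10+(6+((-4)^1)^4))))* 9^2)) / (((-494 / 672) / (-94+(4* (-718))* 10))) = -81254745243 / 494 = -164483289.97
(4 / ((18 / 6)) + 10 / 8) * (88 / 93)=22 / 9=2.44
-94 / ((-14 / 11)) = 517 / 7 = 73.86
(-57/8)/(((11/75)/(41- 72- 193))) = 119700/11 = 10881.82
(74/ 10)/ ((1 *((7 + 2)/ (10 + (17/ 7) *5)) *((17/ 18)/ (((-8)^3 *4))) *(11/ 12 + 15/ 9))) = -1818624/ 119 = -15282.55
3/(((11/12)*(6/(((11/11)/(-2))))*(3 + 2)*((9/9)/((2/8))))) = -3/220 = -0.01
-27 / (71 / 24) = -648 / 71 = -9.13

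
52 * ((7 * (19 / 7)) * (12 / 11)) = 11856 / 11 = 1077.82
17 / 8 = 2.12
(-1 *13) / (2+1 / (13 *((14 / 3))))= -2366 / 367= -6.45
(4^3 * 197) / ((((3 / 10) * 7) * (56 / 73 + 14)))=4601920 / 11319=406.57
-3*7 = -21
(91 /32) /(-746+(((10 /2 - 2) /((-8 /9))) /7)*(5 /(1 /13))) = -637 /174124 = -0.00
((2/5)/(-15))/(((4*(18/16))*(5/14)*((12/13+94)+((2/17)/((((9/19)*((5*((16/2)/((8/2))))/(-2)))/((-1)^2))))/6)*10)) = -6188/353972875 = -0.00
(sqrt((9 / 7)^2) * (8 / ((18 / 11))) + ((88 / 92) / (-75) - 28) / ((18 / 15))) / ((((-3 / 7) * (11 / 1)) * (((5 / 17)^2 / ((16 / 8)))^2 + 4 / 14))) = 289019075156 / 22970706165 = 12.58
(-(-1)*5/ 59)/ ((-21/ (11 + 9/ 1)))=-100/ 1239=-0.08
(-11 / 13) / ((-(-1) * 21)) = -11 / 273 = -0.04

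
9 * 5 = 45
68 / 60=17 / 15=1.13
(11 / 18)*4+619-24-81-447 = 625 / 9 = 69.44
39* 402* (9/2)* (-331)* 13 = -303580953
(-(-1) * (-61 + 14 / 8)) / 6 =-79 / 8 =-9.88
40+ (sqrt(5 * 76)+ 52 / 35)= 2 * sqrt(95)+ 1452 / 35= 60.98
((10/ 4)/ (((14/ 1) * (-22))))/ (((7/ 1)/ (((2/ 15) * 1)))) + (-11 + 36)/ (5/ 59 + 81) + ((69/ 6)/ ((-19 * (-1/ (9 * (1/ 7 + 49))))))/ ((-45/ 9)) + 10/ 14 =-38594729911/ 734894160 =-52.52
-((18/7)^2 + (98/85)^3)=-245094908/30092125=-8.14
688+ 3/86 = 59171/86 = 688.03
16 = 16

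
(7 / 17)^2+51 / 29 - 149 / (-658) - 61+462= 2223275947 / 5514698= 403.15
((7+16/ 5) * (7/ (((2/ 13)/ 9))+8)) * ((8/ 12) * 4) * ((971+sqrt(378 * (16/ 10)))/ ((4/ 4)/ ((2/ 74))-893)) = -2756669/ 214-17034 * sqrt(105)/ 535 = -13207.89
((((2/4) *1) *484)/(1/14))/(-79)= -42.89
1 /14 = 0.07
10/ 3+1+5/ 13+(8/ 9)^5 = 4047656/ 767637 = 5.27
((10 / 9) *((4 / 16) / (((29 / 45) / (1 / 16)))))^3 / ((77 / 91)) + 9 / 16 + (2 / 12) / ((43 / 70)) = 945604512757 / 1134034649088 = 0.83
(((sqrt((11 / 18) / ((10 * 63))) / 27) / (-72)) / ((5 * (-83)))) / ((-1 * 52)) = -sqrt(385) / 26429457600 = -0.00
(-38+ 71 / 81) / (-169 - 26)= 3007 / 15795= 0.19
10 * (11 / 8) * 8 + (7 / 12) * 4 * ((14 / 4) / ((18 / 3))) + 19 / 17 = 68837 / 612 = 112.48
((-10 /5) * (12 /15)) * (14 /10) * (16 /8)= -112 /25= -4.48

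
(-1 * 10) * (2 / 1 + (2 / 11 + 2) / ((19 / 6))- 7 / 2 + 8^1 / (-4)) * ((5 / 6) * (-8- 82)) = -440625 / 209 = -2108.25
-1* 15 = -15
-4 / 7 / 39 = -4 / 273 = -0.01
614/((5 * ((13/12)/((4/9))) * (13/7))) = 68768/2535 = 27.13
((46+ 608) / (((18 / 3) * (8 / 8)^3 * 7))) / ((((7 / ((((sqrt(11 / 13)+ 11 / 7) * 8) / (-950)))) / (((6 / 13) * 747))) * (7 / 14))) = -42991344 / 2118025 - 3908304 * sqrt(143) / 3933475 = -32.18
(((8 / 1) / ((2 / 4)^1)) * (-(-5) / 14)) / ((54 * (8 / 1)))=5 / 378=0.01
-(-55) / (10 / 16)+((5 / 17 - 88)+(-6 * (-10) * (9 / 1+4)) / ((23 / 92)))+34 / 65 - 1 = 3447398 / 1105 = 3119.82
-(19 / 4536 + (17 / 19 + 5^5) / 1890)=-714509 / 430920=-1.66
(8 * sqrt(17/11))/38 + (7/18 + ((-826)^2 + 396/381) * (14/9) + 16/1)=4 * sqrt(187)/209 + 2426214617/2286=1061336.49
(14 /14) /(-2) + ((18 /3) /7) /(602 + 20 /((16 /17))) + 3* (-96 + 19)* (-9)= 24181285 /11634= 2078.50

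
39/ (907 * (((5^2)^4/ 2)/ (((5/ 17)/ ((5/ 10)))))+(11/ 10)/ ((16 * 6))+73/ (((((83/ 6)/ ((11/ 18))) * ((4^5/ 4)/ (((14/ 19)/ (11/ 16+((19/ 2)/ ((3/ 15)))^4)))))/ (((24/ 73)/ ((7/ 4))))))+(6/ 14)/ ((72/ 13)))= 2805296740908480/ 21662094581744764509997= 0.00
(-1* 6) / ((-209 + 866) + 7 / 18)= -108 / 11833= -0.01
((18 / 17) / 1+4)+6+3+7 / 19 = 4660 / 323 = 14.43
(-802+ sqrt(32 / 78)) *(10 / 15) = -1604 / 3+ 8 *sqrt(39) / 117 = -534.24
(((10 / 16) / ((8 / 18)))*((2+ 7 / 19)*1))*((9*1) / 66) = 6075 / 13376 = 0.45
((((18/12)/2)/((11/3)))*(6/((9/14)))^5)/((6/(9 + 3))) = 8605184/297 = 28973.68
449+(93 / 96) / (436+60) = 229889 / 512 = 449.00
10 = 10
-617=-617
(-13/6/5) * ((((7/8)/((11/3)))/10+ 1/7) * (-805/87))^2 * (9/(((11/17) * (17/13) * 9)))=-94293827329/77370923520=-1.22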